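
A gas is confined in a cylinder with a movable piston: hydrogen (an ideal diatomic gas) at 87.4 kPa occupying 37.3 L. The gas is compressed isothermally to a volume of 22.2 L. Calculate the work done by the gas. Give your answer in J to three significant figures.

W ≈ -1690 J

Isothermal: W = nRT ln(V₂/V₁) = P₁V₁ ln(V₂/V₁).
P₁V₁ = (87.4 kPa)(37.3 L) = 3260 J.
W = 3260 × ln(22.2/37.3) = 3260 × -0.5189
W_by_gas = -1692 J.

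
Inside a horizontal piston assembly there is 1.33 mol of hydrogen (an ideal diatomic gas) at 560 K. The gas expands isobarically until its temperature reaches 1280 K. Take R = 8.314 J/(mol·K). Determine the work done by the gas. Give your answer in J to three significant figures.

W ≈ 7960 J

Isobaric: W = P ΔV = nR ΔT.
W = (1.33)(8.314)(1280 − 560) = 7961 J.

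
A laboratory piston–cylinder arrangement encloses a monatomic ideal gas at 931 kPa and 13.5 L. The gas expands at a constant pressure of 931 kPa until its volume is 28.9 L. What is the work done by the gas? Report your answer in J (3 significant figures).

W ≈ 14300 J

Isobaric: W = P ΔV.
W = (931 kPa)(28.9 − 13.5 L) = (931)(15.4) = 14337 J.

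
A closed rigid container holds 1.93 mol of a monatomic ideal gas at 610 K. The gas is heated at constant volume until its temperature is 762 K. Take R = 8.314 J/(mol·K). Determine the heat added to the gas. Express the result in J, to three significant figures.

Constant volume ⇒ W = 0, so Q = ΔU = nCᵥΔT with Cᵥ = 3R/2 = 12.47 J/(mol·K).
ΔU = (1.93)(12.47)(762 − 610) = 3658 J.

Q ≈ 3660 J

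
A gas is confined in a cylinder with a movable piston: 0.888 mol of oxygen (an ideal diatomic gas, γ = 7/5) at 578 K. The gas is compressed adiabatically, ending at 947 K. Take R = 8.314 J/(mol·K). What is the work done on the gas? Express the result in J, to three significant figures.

W ≈ 6810 J

Adiabatic ⇒ Q = 0, so W_by = −ΔU = nCᵥ(T₁ − T₂).
Cᵥ = 5R/2 = 20.79 J/(mol·K).
W = (0.888)(20.79)(578 − 947) = -6811 J.
Work on gas = −W_by = 6811 J.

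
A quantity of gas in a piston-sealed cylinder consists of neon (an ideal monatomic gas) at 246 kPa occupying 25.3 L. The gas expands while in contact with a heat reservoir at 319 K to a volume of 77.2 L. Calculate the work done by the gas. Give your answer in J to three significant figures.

W ≈ 6940 J

Isothermal: W = nRT ln(V₂/V₁) = P₁V₁ ln(V₂/V₁).
P₁V₁ = (246 kPa)(25.3 L) = 6224 J.
W = 6224 × ln(77.2/25.3) = 6224 × 1.116
W_by_gas = 6943 J.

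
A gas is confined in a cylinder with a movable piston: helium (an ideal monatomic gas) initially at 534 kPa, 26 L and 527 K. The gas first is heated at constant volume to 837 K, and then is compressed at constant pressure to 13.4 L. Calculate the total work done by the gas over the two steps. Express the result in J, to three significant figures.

W_total ≈ -10700 J

Step 1 (isochoric): W = 0 (constant volume).
After step 1: P = 848.1 kPa (V unchanged).
Step 2 (isobaric): W = PΔV = (848.1 kPa)(13.4 − 26 L) = -10686 J.
W_total = 0 − 10686 = -10686 J.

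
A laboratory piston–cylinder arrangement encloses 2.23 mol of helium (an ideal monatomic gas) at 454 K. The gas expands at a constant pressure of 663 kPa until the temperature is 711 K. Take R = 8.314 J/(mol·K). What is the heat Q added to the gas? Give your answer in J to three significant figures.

Isobaric: W = nRΔT = (2.23)(8.314)(257) = 4765 J.
ΔU = nCᵥΔT with Cᵥ = 3R/2: ΔU = (2.23)(12.47)(257) = 7147 J.
Q = ΔU + W = 7147 + 4765 = 11912 J.

Q ≈ 11900 J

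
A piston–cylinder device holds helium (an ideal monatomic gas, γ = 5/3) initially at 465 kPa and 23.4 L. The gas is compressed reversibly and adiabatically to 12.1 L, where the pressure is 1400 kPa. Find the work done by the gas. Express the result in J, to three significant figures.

W ≈ -9090 J

Adiabatic: W = (P₁V₁ − P₂V₂)/(γ − 1) with γ = 5/3.
P₁V₁ = 10881 J, P₂V₂ = 16940 J.
W = (10881 − 16940) / 0.6667 = -9088 J.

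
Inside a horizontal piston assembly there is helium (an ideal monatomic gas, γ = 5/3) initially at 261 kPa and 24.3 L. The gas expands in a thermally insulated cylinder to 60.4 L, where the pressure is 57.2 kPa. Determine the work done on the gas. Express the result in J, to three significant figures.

W ≈ -4330 J

Adiabatic: W = (P₁V₁ − P₂V₂)/(γ − 1) with γ = 5/3.
P₁V₁ = 6342 J, P₂V₂ = 3455 J.
W = (6342 − 3455) / 0.6667 = 4331 J.
Work on gas = −W_by = -4331 J.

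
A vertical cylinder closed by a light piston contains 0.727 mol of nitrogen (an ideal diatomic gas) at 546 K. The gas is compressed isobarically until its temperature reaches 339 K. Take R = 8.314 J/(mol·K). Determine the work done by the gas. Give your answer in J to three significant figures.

Isobaric: W = P ΔV = nR ΔT.
W = (0.727)(8.314)(339 − 546) = -1251 J.

W ≈ -1250 J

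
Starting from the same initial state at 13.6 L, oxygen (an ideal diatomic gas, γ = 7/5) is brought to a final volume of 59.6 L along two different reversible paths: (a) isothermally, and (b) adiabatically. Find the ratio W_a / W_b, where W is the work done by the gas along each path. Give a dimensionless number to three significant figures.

W_a / W_b ≈ 1.32

Path (a) isothermal: W = P₁V₁ ln(V₂/V₁) → W_a/(P₁V₁) = 1.478.
Path (b) adiabatic: W = P₁V₁(1 − (V₁/V₂)^(γ−1))/(γ−1) → W_b/(P₁V₁) = 1.116.
W_a / W_b = 1.478 / 1.116 = 1.324.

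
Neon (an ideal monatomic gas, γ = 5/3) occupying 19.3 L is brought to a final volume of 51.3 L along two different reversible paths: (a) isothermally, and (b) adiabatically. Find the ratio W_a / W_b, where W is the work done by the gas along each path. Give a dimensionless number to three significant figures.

W_a / W_b ≈ 1.36

Path (a) isothermal: W = P₁V₁ ln(V₂/V₁) → W_a/(P₁V₁) = 0.9776.
Path (b) adiabatic: W = P₁V₁(1 − (V₁/V₂)^(γ−1))/(γ−1) → W_b/(P₁V₁) = 0.7183.
W_a / W_b = 0.9776 / 0.7183 = 1.361.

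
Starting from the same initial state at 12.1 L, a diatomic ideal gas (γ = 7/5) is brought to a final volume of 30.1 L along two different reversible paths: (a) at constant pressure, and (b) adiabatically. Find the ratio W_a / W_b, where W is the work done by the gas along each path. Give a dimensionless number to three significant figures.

Path (a) isobaric: W = P₁(V₂ − V₁) → W_a/(P₁V₁) = 1.488.
Path (b) adiabatic: W = P₁V₁(1 − (V₁/V₂)^(γ−1))/(γ−1) → W_b/(P₁V₁) = 0.7637.
W_a / W_b = 1.488 / 0.7637 = 1.948.

W_a / W_b ≈ 1.95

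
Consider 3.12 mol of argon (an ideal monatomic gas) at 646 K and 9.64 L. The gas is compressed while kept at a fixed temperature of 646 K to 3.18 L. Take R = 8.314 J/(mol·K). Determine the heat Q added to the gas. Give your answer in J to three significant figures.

Q ≈ -18600 J

Isothermal ⇒ ΔU = 0, so Q = W = nRT ln(V₂/V₁).
Q = (3.12)(8.314)(646) ln(3.18/9.64) = 16757 × -1.109 = -18584 J.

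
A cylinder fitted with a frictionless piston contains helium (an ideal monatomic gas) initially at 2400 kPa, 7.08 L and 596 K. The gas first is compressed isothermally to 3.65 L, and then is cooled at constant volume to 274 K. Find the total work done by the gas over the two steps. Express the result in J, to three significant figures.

Step 1 (isothermal): W = P₁V₁ ln(V₂/V₁) = (16992) ln(3.65/7.08) = -11258 J.
Step 2 (isochoric): W = 0 (constant volume).
W_total = -11258 + 0 = -11258 J.

W_total ≈ -11300 J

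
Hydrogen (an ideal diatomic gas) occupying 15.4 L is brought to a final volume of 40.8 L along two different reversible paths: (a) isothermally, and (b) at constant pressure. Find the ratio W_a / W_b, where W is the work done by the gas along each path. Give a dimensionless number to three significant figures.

Path (a) isothermal: W = P₁V₁ ln(V₂/V₁) → W_a/(P₁V₁) = 0.9743.
Path (b) isobaric: W = P₁(V₂ − V₁) → W_b/(P₁V₁) = 1.649.
W_a / W_b = 0.9743 / 1.649 = 0.5907.

W_a / W_b ≈ 0.591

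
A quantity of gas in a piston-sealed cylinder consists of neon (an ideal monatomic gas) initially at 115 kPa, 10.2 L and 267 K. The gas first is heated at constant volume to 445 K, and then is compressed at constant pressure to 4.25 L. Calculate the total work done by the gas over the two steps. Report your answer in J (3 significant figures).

Step 1 (isochoric): W = 0 (constant volume).
After step 1: P = 191.7 kPa (V unchanged).
Step 2 (isobaric): W = PΔV = (191.7 kPa)(4.25 − 10.2 L) = -1140 J.
W_total = 0 − 1140 = -1140 J.

W_total ≈ -1140 J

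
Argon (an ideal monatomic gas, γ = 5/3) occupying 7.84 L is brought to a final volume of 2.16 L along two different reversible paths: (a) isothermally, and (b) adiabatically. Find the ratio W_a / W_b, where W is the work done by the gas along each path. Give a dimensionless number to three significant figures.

Path (a) isothermal: W = P₁V₁ ln(V₂/V₁) → W_a/(P₁V₁) = -1.289.
Path (b) adiabatic: W = P₁V₁(1 − (V₁/V₂)^(γ−1))/(γ−1) → W_b/(P₁V₁) = -2.043.
W_a / W_b = -1.289 / -2.043 = 0.6311.

W_a / W_b ≈ 0.631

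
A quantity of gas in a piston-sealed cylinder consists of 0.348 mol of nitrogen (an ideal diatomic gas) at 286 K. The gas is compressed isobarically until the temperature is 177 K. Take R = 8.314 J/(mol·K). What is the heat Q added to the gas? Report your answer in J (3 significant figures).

Q ≈ -1100 J

Isobaric: W = nRΔT = (0.348)(8.314)(-109) = -315.4 J.
ΔU = nCᵥΔT with Cᵥ = 5R/2: ΔU = (0.348)(20.79)(-109) = -788.4 J.
Q = ΔU + W = -788.4 − 315.4 = -1104 J.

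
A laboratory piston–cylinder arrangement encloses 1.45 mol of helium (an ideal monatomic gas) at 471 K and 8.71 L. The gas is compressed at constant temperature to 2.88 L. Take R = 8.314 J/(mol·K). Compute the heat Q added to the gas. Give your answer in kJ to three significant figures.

Isothermal ⇒ ΔU = 0, so Q = W = nRT ln(V₂/V₁).
Q = (1.45)(8.314)(471) ln(2.88/8.71) = 5678 × -1.107 = -6284 J.

Q ≈ -6.28 kJ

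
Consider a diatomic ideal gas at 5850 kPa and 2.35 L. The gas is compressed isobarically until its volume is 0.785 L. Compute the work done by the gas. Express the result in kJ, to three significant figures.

W ≈ -9.16 kJ

Isobaric: W = P ΔV.
W = (5850 kPa)(0.785 − 2.35 L) = (5850)(-1.565) = -9155 J.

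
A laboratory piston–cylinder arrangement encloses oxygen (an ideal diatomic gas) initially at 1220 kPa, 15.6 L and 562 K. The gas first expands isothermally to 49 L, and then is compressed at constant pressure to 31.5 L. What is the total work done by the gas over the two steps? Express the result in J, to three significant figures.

Step 1 (isothermal): W = P₁V₁ ln(V₂/V₁) = (19032) ln(49/15.6) = 21783 J.
After step 1: P = 388.4 kPa, V = 49 L, T = 562 K.
Step 2 (isobaric): W = PΔV = (388.4 kPa)(31.5 − 49 L) = -6797 J.
W_total = 21783 − 6797 = 14986 J.

W_total ≈ 15000 J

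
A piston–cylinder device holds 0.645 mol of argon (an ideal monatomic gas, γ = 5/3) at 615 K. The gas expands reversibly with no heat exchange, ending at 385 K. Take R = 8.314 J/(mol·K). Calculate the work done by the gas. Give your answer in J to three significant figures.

W ≈ 1850 J

Adiabatic ⇒ Q = 0, so W_by = −ΔU = nCᵥ(T₁ − T₂).
Cᵥ = 3R/2 = 12.47 J/(mol·K).
W = (0.645)(12.47)(615 − 385) = 1850 J.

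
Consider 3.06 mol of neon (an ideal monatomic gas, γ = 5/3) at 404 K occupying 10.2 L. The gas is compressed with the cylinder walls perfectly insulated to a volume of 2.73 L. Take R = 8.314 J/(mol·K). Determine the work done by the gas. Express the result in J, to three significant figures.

Adiabatic: TV^(γ−1) = const with γ = 5/3.
T₂ = T₁ (V₁/V₂)^(γ−1) = 404 × (10.2/2.73)^0.667 = 404 × 2.408 = 972.8 K.
W_by = nCᵥ(T₁ − T₂) = (3.06)(12.47)(404 − 972.8) = -21705 J.

W ≈ -21700 J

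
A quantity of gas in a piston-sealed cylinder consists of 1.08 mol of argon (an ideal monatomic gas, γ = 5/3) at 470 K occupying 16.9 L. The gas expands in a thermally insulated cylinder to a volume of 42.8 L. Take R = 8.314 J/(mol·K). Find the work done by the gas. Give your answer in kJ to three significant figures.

Adiabatic: TV^(γ−1) = const with γ = 5/3.
T₂ = T₁ (V₁/V₂)^(γ−1) = 470 × (16.9/42.8)^0.667 = 470 × 0.5382 = 253 K.
W_by = nCᵥ(T₁ − T₂) = (1.08)(12.47)(470 − 253) = 2923 J.

W ≈ 2.92 kJ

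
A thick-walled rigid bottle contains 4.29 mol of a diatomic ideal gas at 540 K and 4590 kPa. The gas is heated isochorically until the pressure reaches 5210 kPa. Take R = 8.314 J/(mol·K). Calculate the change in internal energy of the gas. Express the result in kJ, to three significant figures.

Constant volume ⇒ W = 0, so Q = ΔU = nCᵥΔT with Cᵥ = 5R/2 = 20.79 J/(mol·K).
At constant V, T₂/T₁ = P₂/P₁ ⇒ ΔT = T₁(P₂/P₁ − 1) = 540·(5210/4590 − 1) = 72.94 K.
ΔU = (4.29)(20.79)(72.94) = 6504 J.

ΔU ≈ 6.50 kJ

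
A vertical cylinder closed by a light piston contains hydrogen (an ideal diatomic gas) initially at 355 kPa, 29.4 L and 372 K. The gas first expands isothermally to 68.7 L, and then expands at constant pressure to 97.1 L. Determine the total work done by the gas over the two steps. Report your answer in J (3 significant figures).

Step 1 (isothermal): W = P₁V₁ ln(V₂/V₁) = (10437) ln(68.7/29.4) = 8858 J.
After step 1: P = 151.9 kPa, V = 68.7 L, T = 372 K.
Step 2 (isobaric): W = PΔV = (151.9 kPa)(97.1 − 68.7 L) = 4315 J.
W_total = 8858 + 4315 = 13173 J.

W_total ≈ 13200 J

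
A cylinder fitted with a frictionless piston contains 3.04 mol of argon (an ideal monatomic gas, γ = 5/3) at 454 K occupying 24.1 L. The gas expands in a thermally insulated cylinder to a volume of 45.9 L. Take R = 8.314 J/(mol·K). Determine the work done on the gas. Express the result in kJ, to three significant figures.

Adiabatic: TV^(γ−1) = const with γ = 5/3.
T₂ = T₁ (V₁/V₂)^(γ−1) = 454 × (24.1/45.9)^0.667 = 454 × 0.6508 = 295.5 K.
W_by = nCᵥ(T₁ − T₂) = (3.04)(12.47)(454 − 295.5) = 6010 J.
Work on gas = −W_by = -6010 J.

W ≈ -6.01 kJ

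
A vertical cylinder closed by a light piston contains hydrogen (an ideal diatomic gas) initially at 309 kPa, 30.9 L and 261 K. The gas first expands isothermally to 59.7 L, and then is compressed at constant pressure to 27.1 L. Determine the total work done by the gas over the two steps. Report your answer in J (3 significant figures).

Step 1 (isothermal): W = P₁V₁ ln(V₂/V₁) = (9548) ln(59.7/30.9) = 6288 J.
After step 1: P = 159.9 kPa, V = 59.7 L, T = 261 K.
Step 2 (isobaric): W = PΔV = (159.9 kPa)(27.1 − 59.7 L) = -5214 J.
W_total = 6288 − 5214 = 1074 J.

W_total ≈ 1070 J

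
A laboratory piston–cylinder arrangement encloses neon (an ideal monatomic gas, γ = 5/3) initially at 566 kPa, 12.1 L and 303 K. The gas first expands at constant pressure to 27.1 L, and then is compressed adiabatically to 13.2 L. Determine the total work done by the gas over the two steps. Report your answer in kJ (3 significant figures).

W_total ≈ -5.67 kJ

Step 1 (isobaric): W = PΔV = (566 kPa)(27.1 − 12.1 L) = 8490 J.
After step 1: P = 566 kPa, V = 27.1 L, T = 678.6 K.
Step 2 (adiabatic): W = (P₁V₁ − P₂V₂)/(γ−1) = (15339 − 24777)/0.667 = -14158 J.
W_total = 8490 − 14158 = -5668 J.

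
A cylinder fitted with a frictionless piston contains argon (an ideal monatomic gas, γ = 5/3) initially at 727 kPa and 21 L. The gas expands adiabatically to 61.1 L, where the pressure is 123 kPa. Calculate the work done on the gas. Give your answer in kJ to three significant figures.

Adiabatic: W = (P₁V₁ − P₂V₂)/(γ − 1) with γ = 5/3.
P₁V₁ = 15267 J, P₂V₂ = 7515 J.
W = (15267 − 7515) / 0.6667 = 11628 J.
Work on gas = −W_by = -11628 J.

W ≈ -11.6 kJ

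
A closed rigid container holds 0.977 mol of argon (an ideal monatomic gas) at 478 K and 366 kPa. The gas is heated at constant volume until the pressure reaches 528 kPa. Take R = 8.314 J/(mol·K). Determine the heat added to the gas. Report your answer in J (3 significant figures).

Constant volume ⇒ W = 0, so Q = ΔU = nCᵥΔT with Cᵥ = 3R/2 = 12.47 J/(mol·K).
At constant V, T₂/T₁ = P₂/P₁ ⇒ ΔT = T₁(P₂/P₁ − 1) = 478·(528/366 − 1) = 211.6 K.
ΔU = (0.977)(12.47)(211.6) = 2578 J.

Q ≈ 2580 J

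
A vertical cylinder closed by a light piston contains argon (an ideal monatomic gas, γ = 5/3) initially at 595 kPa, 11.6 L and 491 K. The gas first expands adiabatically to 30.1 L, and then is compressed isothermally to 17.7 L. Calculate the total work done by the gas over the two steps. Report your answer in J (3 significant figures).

W_total ≈ 2930 J

Step 1 (adiabatic): W = (P₁V₁ − P₂V₂)/(γ−1) = (6902 − 3655)/0.667 = 4870 J.
After step 1: P = 121.4 kPa, V = 30.1 L, T = 260 K.
Step 2 (isothermal): W = P₁V₁ ln(V₂/V₁) = (3655) ln(17.7/30.1) = -1941 J.
W_total = 4870 − 1941 = 2930 J.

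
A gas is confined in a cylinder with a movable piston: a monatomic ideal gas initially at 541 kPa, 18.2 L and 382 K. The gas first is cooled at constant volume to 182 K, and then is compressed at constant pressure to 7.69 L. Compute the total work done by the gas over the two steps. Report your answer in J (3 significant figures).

Step 1 (isochoric): W = 0 (constant volume).
After step 1: P = 257.8 kPa (V unchanged).
Step 2 (isobaric): W = PΔV = (257.8 kPa)(7.69 − 18.2 L) = -2709 J.
W_total = 0 − 2709 = -2709 J.

W_total ≈ -2710 J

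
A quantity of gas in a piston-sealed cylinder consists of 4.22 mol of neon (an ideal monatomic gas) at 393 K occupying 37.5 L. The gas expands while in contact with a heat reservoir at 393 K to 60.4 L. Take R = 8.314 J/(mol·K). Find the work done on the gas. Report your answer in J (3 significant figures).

Isothermal: W = nRT ln(V₂/V₁).
W = (4.22)(8.314)(393) × ln(60.4/37.5)
  = 13788 × 0.4766
W_by_gas = 6572 J; work on gas = −W_by = -6572 J.

W ≈ -6570 J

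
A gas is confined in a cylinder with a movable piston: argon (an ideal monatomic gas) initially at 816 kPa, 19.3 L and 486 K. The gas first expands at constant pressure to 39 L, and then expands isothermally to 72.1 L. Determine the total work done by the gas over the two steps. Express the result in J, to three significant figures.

Step 1 (isobaric): W = PΔV = (816 kPa)(39 − 19.3 L) = 16075 J.
After step 1: P = 816 kPa, V = 39 L, T = 982.1 K.
Step 2 (isothermal): W = P₁V₁ ln(V₂/V₁) = (31824) ln(72.1/39) = 19556 J.
W_total = 16075 + 19556 = 35631 J.

W_total ≈ 35600 J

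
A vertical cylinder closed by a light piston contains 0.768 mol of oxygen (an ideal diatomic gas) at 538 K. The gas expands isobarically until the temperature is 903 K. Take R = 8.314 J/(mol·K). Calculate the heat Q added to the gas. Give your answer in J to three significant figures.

Q ≈ 8160 J

Isobaric: W = nRΔT = (0.768)(8.314)(365) = 2331 J.
ΔU = nCᵥΔT with Cᵥ = 5R/2: ΔU = (0.768)(20.79)(365) = 5826 J.
Q = ΔU + W = 5826 + 2331 = 8157 J.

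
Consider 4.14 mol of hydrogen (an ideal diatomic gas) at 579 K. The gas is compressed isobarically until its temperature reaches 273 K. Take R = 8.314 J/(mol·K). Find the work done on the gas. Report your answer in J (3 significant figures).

Isobaric: W = P ΔV = nR ΔT.
W = (4.14)(8.314)(273 − 579) = -10533 J.
Work on gas = −W_by = 10533 J.

W ≈ 10500 J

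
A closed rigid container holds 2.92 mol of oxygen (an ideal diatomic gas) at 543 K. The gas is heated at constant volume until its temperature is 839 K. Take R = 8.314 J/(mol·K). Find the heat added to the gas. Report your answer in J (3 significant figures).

Constant volume ⇒ W = 0, so Q = ΔU = nCᵥΔT with Cᵥ = 5R/2 = 20.79 J/(mol·K).
ΔU = (2.92)(20.79)(839 − 543) = 17965 J.

Q ≈ 18000 J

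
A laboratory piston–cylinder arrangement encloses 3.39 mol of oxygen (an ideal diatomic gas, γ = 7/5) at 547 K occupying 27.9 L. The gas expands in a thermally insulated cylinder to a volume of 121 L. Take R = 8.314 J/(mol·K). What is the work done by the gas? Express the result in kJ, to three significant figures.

W ≈ 17.1 kJ

Adiabatic: TV^(γ−1) = const with γ = 7/5.
T₂ = T₁ (V₁/V₂)^(γ−1) = 547 × (27.9/121)^0.4 = 547 × 0.5561 = 304.2 K.
W_by = nCᵥ(T₁ − T₂) = (3.39)(20.79)(547 − 304.2) = 17110 J.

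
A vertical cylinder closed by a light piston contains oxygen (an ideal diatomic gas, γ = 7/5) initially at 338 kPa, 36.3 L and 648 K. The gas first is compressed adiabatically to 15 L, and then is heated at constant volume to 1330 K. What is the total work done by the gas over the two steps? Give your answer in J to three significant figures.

Step 1 (adiabatic): W = (P₁V₁ − P₂V₂)/(γ−1) = (12269 − 17472)/0.4 = -13007 J.
Step 2 (isochoric): W = 0 (constant volume).
W_total = -13007 + 0 = -13007 J.

W_total ≈ -13000 J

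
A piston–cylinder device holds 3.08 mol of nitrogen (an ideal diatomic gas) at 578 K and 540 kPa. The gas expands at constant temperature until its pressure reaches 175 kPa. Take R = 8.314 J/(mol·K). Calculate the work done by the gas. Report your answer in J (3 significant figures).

W ≈ 16700 J

Isothermal process: W = nRT ln(V₂/V₁) = nRT ln(P₁/P₂).
W = (3.08)(8.314)(578) × ln(540/175)
  = 14801 × ln(3.086) = 14801 × 1.127
W_by_gas = 16677 J.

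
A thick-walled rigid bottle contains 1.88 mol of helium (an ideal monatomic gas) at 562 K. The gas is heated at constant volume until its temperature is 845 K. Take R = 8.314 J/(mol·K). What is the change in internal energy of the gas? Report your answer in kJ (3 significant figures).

ΔU ≈ 6.64 kJ

Constant volume ⇒ W = 0, so Q = ΔU = nCᵥΔT with Cᵥ = 3R/2 = 12.47 J/(mol·K).
ΔU = (1.88)(12.47)(845 − 562) = 6635 J.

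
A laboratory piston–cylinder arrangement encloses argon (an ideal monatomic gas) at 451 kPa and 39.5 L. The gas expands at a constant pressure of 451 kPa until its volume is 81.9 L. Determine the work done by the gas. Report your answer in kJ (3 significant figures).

Isobaric: W = P ΔV.
W = (451 kPa)(81.9 − 39.5 L) = (451)(42.4) = 19122 J.

W ≈ 19.1 kJ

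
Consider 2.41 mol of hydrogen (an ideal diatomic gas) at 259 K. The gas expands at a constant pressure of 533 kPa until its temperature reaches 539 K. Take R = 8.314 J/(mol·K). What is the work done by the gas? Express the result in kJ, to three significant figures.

W ≈ 5.61 kJ

Isobaric: W = P ΔV = nR ΔT.
W = (2.41)(8.314)(539 − 259) = 5610 J.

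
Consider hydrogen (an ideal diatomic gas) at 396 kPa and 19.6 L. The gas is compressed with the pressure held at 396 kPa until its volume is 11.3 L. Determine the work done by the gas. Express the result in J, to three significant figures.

Isobaric: W = P ΔV.
W = (396 kPa)(11.3 − 19.6 L) = (396)(-8.3) = -3287 J.

W ≈ -3290 J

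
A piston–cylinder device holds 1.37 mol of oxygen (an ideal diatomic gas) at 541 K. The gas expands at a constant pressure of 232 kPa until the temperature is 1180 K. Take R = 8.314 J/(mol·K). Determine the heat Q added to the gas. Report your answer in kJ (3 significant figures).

Q ≈ 25.5 kJ

Isobaric: W = nRΔT = (1.37)(8.314)(639) = 7278 J.
ΔU = nCᵥΔT with Cᵥ = 5R/2: ΔU = (1.37)(20.79)(639) = 18196 J.
Q = ΔU + W = 18196 + 7278 = 25474 J.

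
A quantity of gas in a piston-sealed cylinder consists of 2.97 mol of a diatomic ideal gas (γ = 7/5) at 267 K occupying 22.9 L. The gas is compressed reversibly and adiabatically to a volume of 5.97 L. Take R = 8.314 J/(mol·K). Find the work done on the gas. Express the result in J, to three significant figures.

W ≈ 11700 J

Adiabatic: TV^(γ−1) = const with γ = 7/5.
T₂ = T₁ (V₁/V₂)^(γ−1) = 267 × (22.9/5.97)^0.4 = 267 × 1.712 = 457.1 K.
W_by = nCᵥ(T₁ − T₂) = (2.97)(20.79)(267 − 457.1) = -11738 J.
Work on gas = −W_by = 11738 J.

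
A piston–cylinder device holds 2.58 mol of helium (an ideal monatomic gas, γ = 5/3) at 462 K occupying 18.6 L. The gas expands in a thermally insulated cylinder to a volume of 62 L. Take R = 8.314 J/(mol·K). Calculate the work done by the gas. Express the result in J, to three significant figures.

W ≈ 8200 J

Adiabatic: TV^(γ−1) = const with γ = 5/3.
T₂ = T₁ (V₁/V₂)^(γ−1) = 462 × (18.6/62)^0.667 = 462 × 0.4481 = 207 K.
W_by = nCᵥ(T₁ − T₂) = (2.58)(12.47)(462 − 207) = 8203 J.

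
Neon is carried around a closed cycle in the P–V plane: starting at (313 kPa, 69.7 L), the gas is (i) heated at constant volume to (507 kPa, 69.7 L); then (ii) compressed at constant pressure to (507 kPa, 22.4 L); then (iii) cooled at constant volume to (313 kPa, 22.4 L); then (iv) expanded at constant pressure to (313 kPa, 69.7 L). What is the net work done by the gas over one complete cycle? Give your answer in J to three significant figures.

Constant-volume legs do no work.
W(ii) = (507)(22.4 − 69.7) = -23981 J; W(iv) = (313)(69.7 − 22.4) = 14805 J.
W_net = -23981 + 14805 = -9176 J (the counter-clockwise enclosed area).

W_net ≈ -9180 J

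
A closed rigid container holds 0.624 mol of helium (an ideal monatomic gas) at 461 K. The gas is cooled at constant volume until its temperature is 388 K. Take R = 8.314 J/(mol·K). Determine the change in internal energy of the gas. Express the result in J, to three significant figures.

Constant volume ⇒ W = 0, so Q = ΔU = nCᵥΔT with Cᵥ = 3R/2 = 12.47 J/(mol·K).
ΔU = (0.624)(12.47)(388 − 461) = -568.1 J.

ΔU ≈ -568 J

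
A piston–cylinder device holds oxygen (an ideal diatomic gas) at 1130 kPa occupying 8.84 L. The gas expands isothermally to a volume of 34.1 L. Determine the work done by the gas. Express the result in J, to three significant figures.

Isothermal: W = nRT ln(V₂/V₁) = P₁V₁ ln(V₂/V₁).
P₁V₁ = (1130 kPa)(8.84 L) = 9989 J.
W = 9989 × ln(34.1/8.84) = 9989 × 1.35
W_by_gas = 13486 J.

W ≈ 13500 J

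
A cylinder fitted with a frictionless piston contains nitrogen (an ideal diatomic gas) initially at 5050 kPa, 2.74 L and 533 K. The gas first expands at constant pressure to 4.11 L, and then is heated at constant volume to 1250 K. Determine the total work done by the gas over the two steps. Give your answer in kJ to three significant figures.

Step 1 (isobaric): W = PΔV = (5050 kPa)(4.11 − 2.74 L) = 6919 J.
Step 2 (isochoric): W = 0 (constant volume).
W_total = 6919 + 0 = 6919 J.

W_total ≈ 6.92 kJ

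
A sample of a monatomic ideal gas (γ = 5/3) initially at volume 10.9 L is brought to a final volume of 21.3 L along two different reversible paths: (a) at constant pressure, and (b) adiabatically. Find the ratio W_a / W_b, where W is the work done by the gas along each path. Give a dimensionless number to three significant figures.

W_a / W_b ≈ 1.77

Path (a) isobaric: W = P₁(V₂ − V₁) → W_a/(P₁V₁) = 0.9541.
Path (b) adiabatic: W = P₁V₁(1 − (V₁/V₂)^(γ−1))/(γ−1) → W_b/(P₁V₁) = 0.5403.
W_a / W_b = 0.9541 / 0.5403 = 1.766.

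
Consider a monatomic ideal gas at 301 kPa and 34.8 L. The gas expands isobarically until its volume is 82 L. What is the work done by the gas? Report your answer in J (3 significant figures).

W ≈ 14200 J

Isobaric: W = P ΔV.
W = (301 kPa)(82 − 34.8 L) = (301)(47.2) = 14207 J.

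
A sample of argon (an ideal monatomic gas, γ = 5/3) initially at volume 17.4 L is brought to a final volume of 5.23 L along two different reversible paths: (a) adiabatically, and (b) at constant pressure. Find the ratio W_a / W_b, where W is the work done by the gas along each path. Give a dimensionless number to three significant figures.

W_a / W_b ≈ 2.63

Path (a) adiabatic: W = P₁V₁(1 − (V₁/V₂)^(γ−1))/(γ−1) → W_a/(P₁V₁) = -1.843.
Path (b) isobaric: W = P₁(V₂ − V₁) → W_b/(P₁V₁) = -0.6994.
W_a / W_b = -1.843 / -0.6994 = 2.635.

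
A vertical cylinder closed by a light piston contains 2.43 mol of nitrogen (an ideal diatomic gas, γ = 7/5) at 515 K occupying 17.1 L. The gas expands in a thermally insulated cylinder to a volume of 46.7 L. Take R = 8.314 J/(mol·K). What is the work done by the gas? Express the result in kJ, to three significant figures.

Adiabatic: TV^(γ−1) = const with γ = 7/5.
T₂ = T₁ (V₁/V₂)^(γ−1) = 515 × (17.1/46.7)^0.4 = 515 × 0.6691 = 344.6 K.
W_by = nCᵥ(T₁ − T₂) = (2.43)(20.79)(515 − 344.6) = 8608 J.

W ≈ 8.61 kJ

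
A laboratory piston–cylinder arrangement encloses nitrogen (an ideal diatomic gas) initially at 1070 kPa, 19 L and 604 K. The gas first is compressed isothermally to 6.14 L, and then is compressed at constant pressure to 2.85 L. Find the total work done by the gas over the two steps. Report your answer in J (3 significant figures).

Step 1 (isothermal): W = P₁V₁ ln(V₂/V₁) = (20330) ln(6.14/19) = -22965 J.
After step 1: P = 3311 kPa, V = 6.14 L, T = 604 K.
Step 2 (isobaric): W = PΔV = (3311 kPa)(2.85 − 6.14 L) = -10893 J.
W_total = -22965 − 10893 = -33858 J.

W_total ≈ -33900 J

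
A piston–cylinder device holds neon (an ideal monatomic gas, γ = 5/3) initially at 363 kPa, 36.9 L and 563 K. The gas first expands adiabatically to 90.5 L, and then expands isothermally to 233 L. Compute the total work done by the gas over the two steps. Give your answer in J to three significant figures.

Step 1 (adiabatic): W = (P₁V₁ − P₂V₂)/(γ−1) = (13395 − 7365)/0.667 = 9044 J.
After step 1: P = 81.38 kPa, V = 90.5 L, T = 309.6 K.
Step 2 (isothermal): W = P₁V₁ ln(V₂/V₁) = (7365) ln(233/90.5) = 6965 J.
W_total = 9044 + 6965 = 16009 J.

W_total ≈ 16000 J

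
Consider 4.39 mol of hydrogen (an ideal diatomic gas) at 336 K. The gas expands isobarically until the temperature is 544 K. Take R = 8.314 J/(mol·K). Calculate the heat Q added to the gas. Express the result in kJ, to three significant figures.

Q ≈ 26.6 kJ

Isobaric: W = nRΔT = (4.39)(8.314)(208) = 7592 J.
ΔU = nCᵥΔT with Cᵥ = 5R/2: ΔU = (4.39)(20.79)(208) = 18979 J.
Q = ΔU + W = 18979 + 7592 = 26571 J.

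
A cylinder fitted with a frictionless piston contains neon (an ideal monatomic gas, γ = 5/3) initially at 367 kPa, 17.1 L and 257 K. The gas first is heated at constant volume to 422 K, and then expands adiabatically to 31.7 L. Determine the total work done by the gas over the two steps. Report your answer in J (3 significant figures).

Step 1 (isochoric): W = 0 (constant volume).
After step 1: P = 602.6 kPa (V unchanged).
Step 2 (adiabatic): W = (P₁V₁ − P₂V₂)/(γ−1) = (10305 − 6829)/0.667 = 5214 J.
W_total = 0 + 5214 = 5214 J.

W_total ≈ 5210 J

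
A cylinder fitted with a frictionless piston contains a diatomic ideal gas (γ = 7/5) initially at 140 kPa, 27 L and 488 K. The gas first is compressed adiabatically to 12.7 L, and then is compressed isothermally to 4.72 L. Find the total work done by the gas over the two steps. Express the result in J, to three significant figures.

W_total ≈ -8390 J

Step 1 (adiabatic): W = (P₁V₁ − P₂V₂)/(γ−1) = (3780 − 5111)/0.4 = -3328 J.
After step 1: P = 402.5 kPa, V = 12.7 L, T = 659.8 K.
Step 2 (isothermal): W = P₁V₁ ln(V₂/V₁) = (5111) ln(4.72/12.7) = -5059 J.
W_total = -3328 − 5059 = -8387 J.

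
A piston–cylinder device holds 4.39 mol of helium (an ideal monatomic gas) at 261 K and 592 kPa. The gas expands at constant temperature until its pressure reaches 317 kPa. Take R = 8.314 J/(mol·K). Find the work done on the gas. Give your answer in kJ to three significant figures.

W ≈ -5.95 kJ

Isothermal process: W = nRT ln(V₂/V₁) = nRT ln(P₁/P₂).
W = (4.39)(8.314)(261) × ln(592/317)
  = 9526 × ln(1.868) = 9526 × 0.6246
W_by_gas = 5950 J; work on gas = −W_by = -5950 J.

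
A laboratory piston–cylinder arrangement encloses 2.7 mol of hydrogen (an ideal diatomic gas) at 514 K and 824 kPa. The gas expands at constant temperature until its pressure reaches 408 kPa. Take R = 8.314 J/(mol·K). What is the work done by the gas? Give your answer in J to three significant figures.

W ≈ 8110 J

Isothermal process: W = nRT ln(V₂/V₁) = nRT ln(P₁/P₂).
W = (2.7)(8.314)(514) × ln(824/408)
  = 11538 × ln(2.02) = 11538 × 0.7029
W_by_gas = 8110 J.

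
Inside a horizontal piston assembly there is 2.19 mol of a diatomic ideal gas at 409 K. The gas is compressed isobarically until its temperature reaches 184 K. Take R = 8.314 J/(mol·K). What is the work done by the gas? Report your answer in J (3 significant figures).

Isobaric: W = P ΔV = nR ΔT.
W = (2.19)(8.314)(184 − 409) = -4097 J.

W ≈ -4100 J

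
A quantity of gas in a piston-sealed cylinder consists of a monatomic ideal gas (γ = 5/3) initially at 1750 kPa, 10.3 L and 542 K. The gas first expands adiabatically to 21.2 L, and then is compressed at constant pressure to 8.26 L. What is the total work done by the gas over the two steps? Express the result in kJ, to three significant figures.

W_total ≈ 3.53 kJ

Step 1 (adiabatic): W = (P₁V₁ − P₂V₂)/(γ−1) = (18025 − 11140)/0.667 = 10328 J.
After step 1: P = 525.5 kPa, V = 21.2 L, T = 335 K.
Step 2 (isobaric): W = PΔV = (525.5 kPa)(8.26 − 21.2 L) = -6799 J.
W_total = 10328 − 6799 = 3528 J.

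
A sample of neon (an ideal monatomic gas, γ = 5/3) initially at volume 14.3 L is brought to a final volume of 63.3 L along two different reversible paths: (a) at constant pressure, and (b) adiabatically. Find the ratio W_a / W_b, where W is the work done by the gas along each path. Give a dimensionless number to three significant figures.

W_a / W_b ≈ 3.63

Path (a) isobaric: W = P₁(V₂ − V₁) → W_a/(P₁V₁) = 3.427.
Path (b) adiabatic: W = P₁V₁(1 − (V₁/V₂)^(γ−1))/(γ−1) → W_b/(P₁V₁) = 0.9436.
W_a / W_b = 3.427 / 0.9436 = 3.631.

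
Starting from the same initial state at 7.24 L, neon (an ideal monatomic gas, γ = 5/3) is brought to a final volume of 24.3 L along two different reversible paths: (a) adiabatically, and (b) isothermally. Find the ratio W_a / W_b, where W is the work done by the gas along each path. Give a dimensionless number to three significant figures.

Path (a) adiabatic: W = P₁V₁(1 − (V₁/V₂)^(γ−1))/(γ−1) → W_a/(P₁V₁) = 0.8309.
Path (b) isothermal: W = P₁V₁ ln(V₂/V₁) → W_b/(P₁V₁) = 1.211.
W_a / W_b = 0.8309 / 1.211 = 0.6862.

W_a / W_b ≈ 0.686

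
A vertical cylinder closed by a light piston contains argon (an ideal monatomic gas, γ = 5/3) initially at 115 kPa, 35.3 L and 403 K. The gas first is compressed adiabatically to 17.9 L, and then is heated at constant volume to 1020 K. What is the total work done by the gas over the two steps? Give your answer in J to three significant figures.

Step 1 (adiabatic): W = (P₁V₁ − P₂V₂)/(γ−1) = (4059 − 6384)/0.667 = -3487 J.
Step 2 (isochoric): W = 0 (constant volume).
W_total = -3487 + 0 = -3487 J.

W_total ≈ -3490 J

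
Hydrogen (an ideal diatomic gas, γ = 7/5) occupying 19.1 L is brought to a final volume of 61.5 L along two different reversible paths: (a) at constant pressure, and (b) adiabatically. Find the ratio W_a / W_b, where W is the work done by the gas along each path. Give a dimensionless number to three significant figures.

W_a / W_b ≈ 2.38

Path (a) isobaric: W = P₁(V₂ − V₁) → W_a/(P₁V₁) = 2.22.
Path (b) adiabatic: W = P₁V₁(1 − (V₁/V₂)^(γ−1))/(γ−1) → W_b/(P₁V₁) = 0.934.
W_a / W_b = 2.22 / 0.934 = 2.377.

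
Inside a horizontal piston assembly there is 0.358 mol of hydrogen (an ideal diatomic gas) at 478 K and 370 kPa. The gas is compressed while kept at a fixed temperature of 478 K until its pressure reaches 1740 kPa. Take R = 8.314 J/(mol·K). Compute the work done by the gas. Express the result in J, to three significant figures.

W ≈ -2200 J

Isothermal process: W = nRT ln(V₂/V₁) = nRT ln(P₁/P₂).
W = (0.358)(8.314)(478) × ln(370/1740)
  = 1423 × ln(0.2126) = 1423 × -1.548
W_by_gas = -2203 J.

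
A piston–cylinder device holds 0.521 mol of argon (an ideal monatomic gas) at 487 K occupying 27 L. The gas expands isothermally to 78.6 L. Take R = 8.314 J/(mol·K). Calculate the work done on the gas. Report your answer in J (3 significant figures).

W ≈ -2250 J

Isothermal: W = nRT ln(V₂/V₁).
W = (0.521)(8.314)(487) × ln(78.6/27)
  = 2109 × 1.069
W_by_gas = 2254 J; work on gas = −W_by = -2254 J.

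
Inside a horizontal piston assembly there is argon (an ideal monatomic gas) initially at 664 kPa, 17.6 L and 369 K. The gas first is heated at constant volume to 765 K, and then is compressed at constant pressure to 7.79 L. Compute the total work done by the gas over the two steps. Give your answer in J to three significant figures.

W_total ≈ -13500 J

Step 1 (isochoric): W = 0 (constant volume).
After step 1: P = 1377 kPa (V unchanged).
Step 2 (isobaric): W = PΔV = (1377 kPa)(7.79 − 17.6 L) = -13504 J.
W_total = 0 − 13504 = -13504 J.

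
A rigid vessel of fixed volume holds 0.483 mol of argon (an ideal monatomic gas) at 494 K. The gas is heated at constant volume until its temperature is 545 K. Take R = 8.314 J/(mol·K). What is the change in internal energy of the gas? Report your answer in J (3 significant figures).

Constant volume ⇒ W = 0, so Q = ΔU = nCᵥΔT with Cᵥ = 3R/2 = 12.47 J/(mol·K).
ΔU = (0.483)(12.47)(545 − 494) = 307.2 J.

ΔU ≈ 307 J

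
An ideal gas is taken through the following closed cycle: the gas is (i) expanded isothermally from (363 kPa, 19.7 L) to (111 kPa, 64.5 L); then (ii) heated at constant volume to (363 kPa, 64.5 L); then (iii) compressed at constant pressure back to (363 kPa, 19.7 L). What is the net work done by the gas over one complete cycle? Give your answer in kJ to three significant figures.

W_net ≈ -7.78 kJ

Leg (i): W = PᵢVᵢ ln(V_f/Vᵢ) = (7151) ln(64.5/19.7) = 8482 J.
Leg (ii): W = 0.
Leg (iii): W = PΔV = (363)(19.7 − 64.5) = -16262 J.
W_net = 8482 − 16262 = -7781 J.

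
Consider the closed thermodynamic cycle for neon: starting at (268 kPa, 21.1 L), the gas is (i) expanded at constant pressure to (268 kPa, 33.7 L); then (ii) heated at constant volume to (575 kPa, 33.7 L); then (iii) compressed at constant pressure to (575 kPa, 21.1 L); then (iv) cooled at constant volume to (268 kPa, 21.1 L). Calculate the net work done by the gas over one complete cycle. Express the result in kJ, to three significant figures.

Constant-volume legs do no work.
W(i) = (268)(33.7 − 21.1) = 3377 J; W(iii) = (575)(21.1 − 33.7) = -7245 J.
W_net = 3377 − 7245 = -3868 J (the counter-clockwise enclosed area).

W_net ≈ -3.87 kJ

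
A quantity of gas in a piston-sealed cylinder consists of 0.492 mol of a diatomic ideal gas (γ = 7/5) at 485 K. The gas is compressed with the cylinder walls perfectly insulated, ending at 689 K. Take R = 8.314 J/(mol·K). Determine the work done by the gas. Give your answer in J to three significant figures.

Adiabatic ⇒ Q = 0, so W_by = −ΔU = nCᵥ(T₁ − T₂).
Cᵥ = 5R/2 = 20.79 J/(mol·K).
W = (0.492)(20.79)(485 − 689) = -2086 J.

W ≈ -2090 J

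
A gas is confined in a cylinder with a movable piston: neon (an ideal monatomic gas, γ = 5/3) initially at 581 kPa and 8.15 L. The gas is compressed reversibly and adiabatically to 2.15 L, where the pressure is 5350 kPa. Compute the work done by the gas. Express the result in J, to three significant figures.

W ≈ -10200 J

Adiabatic: W = (P₁V₁ − P₂V₂)/(γ − 1) with γ = 5/3.
P₁V₁ = 4735 J, P₂V₂ = 11502 J.
W = (4735 − 11502) / 0.6667 = -10151 J.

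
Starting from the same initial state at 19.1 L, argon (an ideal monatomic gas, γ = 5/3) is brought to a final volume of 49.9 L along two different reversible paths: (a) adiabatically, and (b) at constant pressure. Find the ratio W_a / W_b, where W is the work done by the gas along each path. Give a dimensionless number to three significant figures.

Path (a) adiabatic: W = P₁V₁(1 − (V₁/V₂)^(γ−1))/(γ−1) → W_a/(P₁V₁) = 0.7092.
Path (b) isobaric: W = P₁(V₂ − V₁) → W_b/(P₁V₁) = 1.613.
W_a / W_b = 0.7092 / 1.613 = 0.4398.

W_a / W_b ≈ 0.440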